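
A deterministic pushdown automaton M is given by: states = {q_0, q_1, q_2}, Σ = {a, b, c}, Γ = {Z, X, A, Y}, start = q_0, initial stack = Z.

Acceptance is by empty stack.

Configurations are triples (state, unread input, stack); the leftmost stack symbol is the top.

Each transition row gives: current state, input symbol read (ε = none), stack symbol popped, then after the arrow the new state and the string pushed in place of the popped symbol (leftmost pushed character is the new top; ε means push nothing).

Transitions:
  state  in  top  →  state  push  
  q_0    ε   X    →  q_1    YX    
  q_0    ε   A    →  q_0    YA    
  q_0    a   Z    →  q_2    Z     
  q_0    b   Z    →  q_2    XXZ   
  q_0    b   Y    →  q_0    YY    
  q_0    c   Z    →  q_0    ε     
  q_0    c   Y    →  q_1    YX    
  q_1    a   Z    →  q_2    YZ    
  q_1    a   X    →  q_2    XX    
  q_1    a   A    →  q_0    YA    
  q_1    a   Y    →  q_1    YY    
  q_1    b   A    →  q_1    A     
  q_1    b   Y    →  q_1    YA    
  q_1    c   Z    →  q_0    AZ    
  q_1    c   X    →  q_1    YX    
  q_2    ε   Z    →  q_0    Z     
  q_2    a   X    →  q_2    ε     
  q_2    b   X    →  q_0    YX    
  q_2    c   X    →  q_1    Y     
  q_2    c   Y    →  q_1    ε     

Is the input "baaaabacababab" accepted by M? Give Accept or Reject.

Reject

(q_0, baaaabacababab, Z)
  read b, top Z: go to q_2, push XXZ → (q_2, aaaabacababab, XXZ)
  read a, top X: go to q_2, push ε → (q_2, aaabacababab, XZ)
  read a, top X: go to q_2, push ε → (q_2, aabacababab, Z)
  ε-move, top Z: go to q_0, push Z → (q_0, aabacababab, Z)
  read a, top Z: go to q_2, push Z → (q_2, abacababab, Z)
  ε-move, top Z: go to q_0, push Z → (q_0, abacababab, Z)
  read a, top Z: go to q_2, push Z → (q_2, bacababab, Z)
  ε-move, top Z: go to q_0, push Z → (q_0, bacababab, Z)
  read b, top Z: go to q_2, push XXZ → (q_2, acababab, XXZ)
  read a, top X: go to q_2, push ε → (q_2, cababab, XZ)
  read c, top X: go to q_1, push Y → (q_1, ababab, YZ)
  read a, top Y: go to q_1, push YY → (q_1, babab, YYZ)
  read b, top Y: go to q_1, push YA → (q_1, abab, YAYZ)
  read a, top Y: go to q_1, push YY → (q_1, bab, YYAYZ)
  read b, top Y: go to q_1, push YA → (q_1, ab, YAYAYZ)
  read a, top Y: go to q_1, push YY → (q_1, b, YYAYAYZ)
  read b, top Y: go to q_1, push YA → (q_1, ε, YAYAYAYZ)
All input consumed; stack is YAYAYAYZ, not empty, and no further ε-move applies.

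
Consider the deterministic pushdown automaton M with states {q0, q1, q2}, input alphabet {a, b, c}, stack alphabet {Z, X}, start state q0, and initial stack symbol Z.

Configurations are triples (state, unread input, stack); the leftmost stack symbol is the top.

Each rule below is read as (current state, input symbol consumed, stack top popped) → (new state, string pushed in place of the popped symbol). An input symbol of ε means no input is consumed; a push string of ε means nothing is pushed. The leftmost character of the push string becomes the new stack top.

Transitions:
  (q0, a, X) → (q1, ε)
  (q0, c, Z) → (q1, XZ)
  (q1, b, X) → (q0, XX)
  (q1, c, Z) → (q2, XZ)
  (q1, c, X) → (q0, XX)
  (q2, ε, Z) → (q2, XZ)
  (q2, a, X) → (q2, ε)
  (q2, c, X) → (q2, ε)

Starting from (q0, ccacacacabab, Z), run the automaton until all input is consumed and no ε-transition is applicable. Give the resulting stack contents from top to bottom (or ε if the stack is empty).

(q0, ccacacacabab, Z)
  read c, top Z: go to q1, push XZ → (q1, cacacacabab, XZ)
  read c, top X: go to q0, push XX → (q0, acacacabab, XXZ)
  read a, top X: go to q1, push ε → (q1, cacacabab, XZ)
  read c, top X: go to q0, push XX → (q0, acacabab, XXZ)
  read a, top X: go to q1, push ε → (q1, cacabab, XZ)
  read c, top X: go to q0, push XX → (q0, acabab, XXZ)
  read a, top X: go to q1, push ε → (q1, cabab, XZ)
  read c, top X: go to q0, push XX → (q0, abab, XXZ)
  read a, top X: go to q1, push ε → (q1, bab, XZ)
  read b, top X: go to q0, push XX → (q0, ab, XXZ)
  read a, top X: go to q1, push ε → (q1, b, XZ)
  read b, top X: go to q0, push XX → (q0, ε, XXZ)
All input consumed in state q0 with stack XXZ.

XXZ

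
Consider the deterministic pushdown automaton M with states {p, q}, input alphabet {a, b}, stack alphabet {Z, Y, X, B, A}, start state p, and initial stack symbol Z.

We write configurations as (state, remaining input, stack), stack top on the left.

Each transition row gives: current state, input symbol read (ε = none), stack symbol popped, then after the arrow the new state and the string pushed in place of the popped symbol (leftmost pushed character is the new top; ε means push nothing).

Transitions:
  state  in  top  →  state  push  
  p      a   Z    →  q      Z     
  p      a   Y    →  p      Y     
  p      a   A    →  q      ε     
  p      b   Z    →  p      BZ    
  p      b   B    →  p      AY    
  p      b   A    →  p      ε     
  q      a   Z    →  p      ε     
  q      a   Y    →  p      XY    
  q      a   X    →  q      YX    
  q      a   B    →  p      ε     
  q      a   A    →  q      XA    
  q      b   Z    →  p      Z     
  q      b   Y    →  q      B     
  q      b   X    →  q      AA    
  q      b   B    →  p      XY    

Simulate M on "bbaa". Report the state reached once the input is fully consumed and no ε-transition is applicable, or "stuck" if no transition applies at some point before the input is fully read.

(p, bbaa, Z)
  read b, top Z: go to p, push BZ → (p, baa, BZ)
  read b, top B: go to p, push AY → (p, aa, AYZ)
  read a, top A: go to q, push ε → (q, a, YZ)
  read a, top Y: go to p, push XY → (p, ε, XYZ)
All input consumed; M is in state p.

p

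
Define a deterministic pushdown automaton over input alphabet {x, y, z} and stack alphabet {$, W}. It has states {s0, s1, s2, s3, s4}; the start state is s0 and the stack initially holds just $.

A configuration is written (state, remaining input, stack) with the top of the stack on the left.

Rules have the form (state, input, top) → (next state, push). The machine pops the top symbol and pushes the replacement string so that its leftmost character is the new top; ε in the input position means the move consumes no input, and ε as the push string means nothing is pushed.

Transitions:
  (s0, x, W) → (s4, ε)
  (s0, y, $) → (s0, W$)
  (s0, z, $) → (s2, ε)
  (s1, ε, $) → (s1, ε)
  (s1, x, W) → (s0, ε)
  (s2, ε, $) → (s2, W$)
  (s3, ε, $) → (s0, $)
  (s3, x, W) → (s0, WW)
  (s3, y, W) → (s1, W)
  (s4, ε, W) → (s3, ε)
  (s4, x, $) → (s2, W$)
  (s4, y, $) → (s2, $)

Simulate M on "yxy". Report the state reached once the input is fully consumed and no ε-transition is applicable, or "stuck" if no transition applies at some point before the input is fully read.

s2

(s0, yxy, $)
  read y, top $: go to s0, push W$ → (s0, xy, W$)
  read x, top W: go to s4, push ε → (s4, y, $)
  read y, top $: go to s2, push $ → (s2, ε, $)
  ε-move, top $: go to s2, push W$ → (s2, ε, W$)
All input consumed; M is in state s2.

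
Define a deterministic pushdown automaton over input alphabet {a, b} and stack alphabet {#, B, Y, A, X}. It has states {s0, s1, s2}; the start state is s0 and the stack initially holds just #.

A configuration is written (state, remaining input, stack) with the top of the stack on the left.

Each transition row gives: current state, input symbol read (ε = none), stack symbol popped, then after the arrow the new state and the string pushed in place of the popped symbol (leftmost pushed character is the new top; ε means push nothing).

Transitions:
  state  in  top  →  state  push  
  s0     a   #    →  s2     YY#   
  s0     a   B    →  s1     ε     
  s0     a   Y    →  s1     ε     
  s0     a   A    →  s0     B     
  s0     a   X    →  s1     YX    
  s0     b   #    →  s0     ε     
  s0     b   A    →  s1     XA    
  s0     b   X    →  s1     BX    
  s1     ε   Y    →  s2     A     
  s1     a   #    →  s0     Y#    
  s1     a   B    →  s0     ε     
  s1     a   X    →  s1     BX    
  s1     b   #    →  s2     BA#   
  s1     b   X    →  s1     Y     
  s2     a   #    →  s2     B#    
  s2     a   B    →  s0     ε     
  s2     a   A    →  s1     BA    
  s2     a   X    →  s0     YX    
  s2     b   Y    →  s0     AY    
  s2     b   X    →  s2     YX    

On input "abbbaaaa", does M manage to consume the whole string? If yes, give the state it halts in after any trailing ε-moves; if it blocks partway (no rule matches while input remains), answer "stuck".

(s0, abbbaaaa, #) ⊢ (s2, bbbaaaa, YY#) ⊢ (s0, bbaaaa, AYY#) ⊢ (s1, baaaa, XAYY#) ⊢ (s1, aaaa, YAYY#) ⊢ (s2, aaaa, AAYY#) ⊢ (s1, aaa, BAAYY#) ⊢ (s0, aa, AAYY#) ⊢ (s0, a, BAYY#) ⊢ (s1, ε, AYY#)
All input consumed; M is in state s1.

s1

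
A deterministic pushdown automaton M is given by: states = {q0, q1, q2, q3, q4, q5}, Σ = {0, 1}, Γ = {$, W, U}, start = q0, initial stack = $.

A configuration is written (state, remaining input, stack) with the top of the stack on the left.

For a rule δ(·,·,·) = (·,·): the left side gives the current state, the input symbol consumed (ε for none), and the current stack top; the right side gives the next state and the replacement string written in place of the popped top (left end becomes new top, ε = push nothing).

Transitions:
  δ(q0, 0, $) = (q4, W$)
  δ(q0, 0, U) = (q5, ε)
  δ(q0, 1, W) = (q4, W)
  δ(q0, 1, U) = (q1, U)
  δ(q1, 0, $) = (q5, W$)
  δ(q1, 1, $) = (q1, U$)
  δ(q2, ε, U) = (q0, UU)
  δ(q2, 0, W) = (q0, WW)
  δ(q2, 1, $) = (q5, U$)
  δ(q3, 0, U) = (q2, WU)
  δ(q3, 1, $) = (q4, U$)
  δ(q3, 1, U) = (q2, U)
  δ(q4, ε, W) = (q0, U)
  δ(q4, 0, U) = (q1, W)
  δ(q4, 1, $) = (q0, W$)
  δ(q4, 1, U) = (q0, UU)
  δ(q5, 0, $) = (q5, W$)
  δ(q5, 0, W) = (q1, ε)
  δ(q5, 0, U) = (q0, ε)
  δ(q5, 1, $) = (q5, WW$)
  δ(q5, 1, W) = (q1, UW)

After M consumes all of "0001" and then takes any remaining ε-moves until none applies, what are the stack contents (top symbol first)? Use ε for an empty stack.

(q0, 0001, $)
  read 0, top $: go to q4, push W$ → (q4, 001, W$)
  ε-move, top W: go to q0, push U → (q0, 001, U$)
  read 0, top U: go to q5, push ε → (q5, 01, $)
  read 0, top $: go to q5, push W$ → (q5, 1, W$)
  read 1, top W: go to q1, push UW → (q1, ε, UW$)
All input consumed in state q1 with stack UW$.

UW$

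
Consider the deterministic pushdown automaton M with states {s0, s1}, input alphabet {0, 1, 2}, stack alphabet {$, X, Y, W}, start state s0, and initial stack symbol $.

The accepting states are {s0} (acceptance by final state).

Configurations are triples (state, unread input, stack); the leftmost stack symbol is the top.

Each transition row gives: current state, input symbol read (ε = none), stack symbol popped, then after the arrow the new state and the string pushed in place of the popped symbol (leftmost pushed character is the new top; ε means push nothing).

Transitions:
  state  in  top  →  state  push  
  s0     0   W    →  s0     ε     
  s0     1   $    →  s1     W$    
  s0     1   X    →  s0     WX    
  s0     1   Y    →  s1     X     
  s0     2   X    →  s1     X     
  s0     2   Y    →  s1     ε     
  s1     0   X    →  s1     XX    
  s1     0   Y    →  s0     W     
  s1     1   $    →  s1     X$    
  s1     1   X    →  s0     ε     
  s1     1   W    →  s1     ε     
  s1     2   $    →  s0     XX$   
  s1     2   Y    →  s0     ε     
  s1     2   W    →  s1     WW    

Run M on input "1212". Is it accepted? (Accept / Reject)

Reject

(s0, 1212, $) ⊢ (s1, 212, W$) ⊢ (s1, 12, WW$) ⊢ (s1, 2, W$) ⊢ (s1, ε, WW$)
All input consumed; state s1 ∉ F and no further ε-move applies.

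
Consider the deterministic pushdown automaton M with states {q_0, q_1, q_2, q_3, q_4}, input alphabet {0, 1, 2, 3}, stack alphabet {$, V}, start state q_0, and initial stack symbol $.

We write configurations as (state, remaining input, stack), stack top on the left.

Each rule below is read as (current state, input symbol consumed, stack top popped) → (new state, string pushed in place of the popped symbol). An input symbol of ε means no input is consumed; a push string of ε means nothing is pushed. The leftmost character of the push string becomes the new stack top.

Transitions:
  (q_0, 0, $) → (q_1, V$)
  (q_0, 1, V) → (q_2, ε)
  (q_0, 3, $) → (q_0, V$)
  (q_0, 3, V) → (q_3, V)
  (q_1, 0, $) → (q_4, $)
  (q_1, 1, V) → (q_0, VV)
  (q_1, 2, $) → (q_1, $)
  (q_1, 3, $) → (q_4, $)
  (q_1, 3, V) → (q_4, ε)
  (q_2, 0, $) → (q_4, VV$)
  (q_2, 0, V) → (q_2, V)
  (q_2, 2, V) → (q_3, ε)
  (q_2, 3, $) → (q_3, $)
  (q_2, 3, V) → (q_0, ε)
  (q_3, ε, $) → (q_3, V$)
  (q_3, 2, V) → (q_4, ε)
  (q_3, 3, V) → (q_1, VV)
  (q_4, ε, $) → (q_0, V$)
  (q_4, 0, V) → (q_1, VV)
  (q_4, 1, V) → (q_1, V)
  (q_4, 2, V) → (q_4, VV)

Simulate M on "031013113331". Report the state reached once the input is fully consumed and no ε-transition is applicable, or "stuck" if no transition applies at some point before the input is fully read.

q_1

(q_0, 031013113331, $) ⊢ (q_1, 31013113331, V$) ⊢ (q_4, 1013113331, $) ⊢ (q_0, 1013113331, V$) ⊢ (q_2, 013113331, $) ⊢ (q_4, 13113331, VV$) ⊢ (q_1, 3113331, VV$) ⊢ (q_4, 113331, V$) ⊢ (q_1, 13331, V$) ⊢ (q_0, 3331, VV$) ⊢ (q_3, 331, VV$) ⊢ (q_1, 31, VVV$) ⊢ (q_4, 1, VV$) ⊢ (q_1, ε, VV$)
All input consumed; M is in state q_1.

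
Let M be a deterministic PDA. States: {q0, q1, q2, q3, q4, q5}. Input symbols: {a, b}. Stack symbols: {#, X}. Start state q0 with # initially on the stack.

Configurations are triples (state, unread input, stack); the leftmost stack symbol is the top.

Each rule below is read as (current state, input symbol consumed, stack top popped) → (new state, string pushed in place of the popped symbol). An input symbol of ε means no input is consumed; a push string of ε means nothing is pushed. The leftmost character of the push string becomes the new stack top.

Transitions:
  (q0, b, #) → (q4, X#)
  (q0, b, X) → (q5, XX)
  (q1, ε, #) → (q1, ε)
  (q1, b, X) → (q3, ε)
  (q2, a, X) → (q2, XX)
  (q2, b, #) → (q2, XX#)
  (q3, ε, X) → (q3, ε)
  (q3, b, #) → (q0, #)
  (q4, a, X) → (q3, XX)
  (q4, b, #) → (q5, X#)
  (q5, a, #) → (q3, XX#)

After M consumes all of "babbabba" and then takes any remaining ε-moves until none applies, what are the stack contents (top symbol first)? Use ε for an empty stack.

#

(q0, babbabba, #)
  read b, top #: go to q4, push X# → (q4, abbabba, X#)
  read a, top X: go to q3, push XX → (q3, bbabba, XX#)
  ε-move, top X: go to q3, push ε → (q3, bbabba, X#)
  ε-move, top X: go to q3, push ε → (q3, bbabba, #)
  read b, top #: go to q0, push # → (q0, babba, #)
  read b, top #: go to q4, push X# → (q4, abba, X#)
  read a, top X: go to q3, push XX → (q3, bba, XX#)
  ε-move, top X: go to q3, push ε → (q3, bba, X#)
  ε-move, top X: go to q3, push ε → (q3, bba, #)
  read b, top #: go to q0, push # → (q0, ba, #)
  read b, top #: go to q4, push X# → (q4, a, X#)
  read a, top X: go to q3, push XX → (q3, ε, XX#)
  ε-move, top X: go to q3, push ε → (q3, ε, X#)
  ε-move, top X: go to q3, push ε → (q3, ε, #)
All input consumed in state q3 with stack #.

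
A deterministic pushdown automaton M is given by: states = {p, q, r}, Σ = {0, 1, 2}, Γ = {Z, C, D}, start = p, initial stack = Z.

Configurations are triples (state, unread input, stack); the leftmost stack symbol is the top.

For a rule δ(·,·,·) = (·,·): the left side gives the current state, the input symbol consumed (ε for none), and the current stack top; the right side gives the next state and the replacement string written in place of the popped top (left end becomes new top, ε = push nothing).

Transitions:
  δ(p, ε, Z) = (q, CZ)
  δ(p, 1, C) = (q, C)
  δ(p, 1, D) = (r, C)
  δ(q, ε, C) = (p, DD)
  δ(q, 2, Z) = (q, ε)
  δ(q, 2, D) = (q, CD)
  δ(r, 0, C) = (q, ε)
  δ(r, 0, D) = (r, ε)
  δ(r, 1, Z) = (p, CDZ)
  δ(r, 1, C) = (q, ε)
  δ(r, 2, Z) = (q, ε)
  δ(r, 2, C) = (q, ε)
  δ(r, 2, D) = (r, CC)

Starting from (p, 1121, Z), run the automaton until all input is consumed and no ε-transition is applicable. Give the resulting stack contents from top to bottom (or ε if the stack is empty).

CDDZ

(p, 1121, Z)
  ε-move, top Z: go to q, push CZ → (q, 1121, CZ)
  ε-move, top C: go to p, push DD → (p, 1121, DDZ)
  read 1, top D: go to r, push C → (r, 121, CDZ)
  read 1, top C: go to q, push ε → (q, 21, DZ)
  read 2, top D: go to q, push CD → (q, 1, CDZ)
  ε-move, top C: go to p, push DD → (p, 1, DDDZ)
  read 1, top D: go to r, push C → (r, ε, CDDZ)
All input consumed in state r with stack CDDZ.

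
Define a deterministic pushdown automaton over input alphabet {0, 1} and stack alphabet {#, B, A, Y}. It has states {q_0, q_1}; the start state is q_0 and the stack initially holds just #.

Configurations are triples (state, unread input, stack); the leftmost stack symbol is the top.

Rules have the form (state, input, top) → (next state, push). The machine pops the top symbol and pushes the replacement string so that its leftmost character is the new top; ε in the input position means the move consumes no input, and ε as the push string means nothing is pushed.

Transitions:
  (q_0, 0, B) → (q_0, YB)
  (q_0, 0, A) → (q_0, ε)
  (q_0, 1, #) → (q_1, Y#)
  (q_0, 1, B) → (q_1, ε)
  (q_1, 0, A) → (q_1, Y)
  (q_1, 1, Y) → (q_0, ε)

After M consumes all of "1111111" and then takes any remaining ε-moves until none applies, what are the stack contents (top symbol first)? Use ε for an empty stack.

Y#

(q_0, 1111111, #)
  read 1, top #: go to q_1, push Y# → (q_1, 111111, Y#)
  read 1, top Y: go to q_0, push ε → (q_0, 11111, #)
  read 1, top #: go to q_1, push Y# → (q_1, 1111, Y#)
  read 1, top Y: go to q_0, push ε → (q_0, 111, #)
  read 1, top #: go to q_1, push Y# → (q_1, 11, Y#)
  read 1, top Y: go to q_0, push ε → (q_0, 1, #)
  read 1, top #: go to q_1, push Y# → (q_1, ε, Y#)
All input consumed in state q_1 with stack Y#.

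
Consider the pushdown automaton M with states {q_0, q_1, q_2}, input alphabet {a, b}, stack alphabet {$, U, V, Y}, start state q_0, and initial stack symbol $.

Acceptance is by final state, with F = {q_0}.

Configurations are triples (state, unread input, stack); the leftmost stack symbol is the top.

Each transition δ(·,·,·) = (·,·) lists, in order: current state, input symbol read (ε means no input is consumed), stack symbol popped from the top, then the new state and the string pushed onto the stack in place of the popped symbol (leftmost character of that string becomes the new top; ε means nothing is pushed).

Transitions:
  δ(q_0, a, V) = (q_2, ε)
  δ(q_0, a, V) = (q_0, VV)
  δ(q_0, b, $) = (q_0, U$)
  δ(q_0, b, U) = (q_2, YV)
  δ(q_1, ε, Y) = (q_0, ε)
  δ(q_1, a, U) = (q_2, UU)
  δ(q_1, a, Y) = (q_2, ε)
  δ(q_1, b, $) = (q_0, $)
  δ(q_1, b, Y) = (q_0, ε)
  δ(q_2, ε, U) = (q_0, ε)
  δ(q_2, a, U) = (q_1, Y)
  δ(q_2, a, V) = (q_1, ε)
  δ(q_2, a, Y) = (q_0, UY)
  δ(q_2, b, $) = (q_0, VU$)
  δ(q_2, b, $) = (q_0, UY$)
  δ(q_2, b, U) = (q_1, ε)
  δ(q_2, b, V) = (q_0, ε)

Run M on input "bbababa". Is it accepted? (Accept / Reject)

Accept

One accepting computation: (q_0, bbababa, $) ⊢ (q_0, bababa, U$) ⊢ (q_2, ababa, YV$) ⊢ (q_0, baba, UYV$) ⊢ (q_2, aba, YVYV$) ⊢ (q_0, ba, UYVYV$) ⊢ (q_2, a, YVYVYV$) ⊢ (q_0, ε, UYVYVYV$)
All input consumed and state q_0 ∈ F.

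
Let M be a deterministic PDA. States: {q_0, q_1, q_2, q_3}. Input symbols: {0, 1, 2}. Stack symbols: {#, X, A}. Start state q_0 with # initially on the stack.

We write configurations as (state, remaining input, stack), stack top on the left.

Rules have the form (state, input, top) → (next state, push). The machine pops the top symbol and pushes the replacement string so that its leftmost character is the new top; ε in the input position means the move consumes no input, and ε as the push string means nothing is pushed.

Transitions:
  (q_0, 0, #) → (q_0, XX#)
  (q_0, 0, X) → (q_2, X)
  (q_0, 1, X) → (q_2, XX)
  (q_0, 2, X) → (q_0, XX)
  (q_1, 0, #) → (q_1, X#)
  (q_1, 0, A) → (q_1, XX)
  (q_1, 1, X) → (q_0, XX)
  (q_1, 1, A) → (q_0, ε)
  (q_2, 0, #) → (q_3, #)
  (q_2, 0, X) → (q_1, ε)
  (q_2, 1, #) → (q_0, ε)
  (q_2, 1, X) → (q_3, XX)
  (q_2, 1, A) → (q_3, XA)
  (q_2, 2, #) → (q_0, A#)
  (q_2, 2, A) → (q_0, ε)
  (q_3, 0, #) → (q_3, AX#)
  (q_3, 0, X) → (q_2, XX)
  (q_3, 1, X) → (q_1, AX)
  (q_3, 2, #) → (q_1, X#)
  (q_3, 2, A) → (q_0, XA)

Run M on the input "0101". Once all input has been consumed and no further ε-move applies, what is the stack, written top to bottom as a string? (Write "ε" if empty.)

(q_0, 0101, #)
  read 0, top #: go to q_0, push XX# → (q_0, 101, XX#)
  read 1, top X: go to q_2, push XX → (q_2, 01, XXX#)
  read 0, top X: go to q_1, push ε → (q_1, 1, XX#)
  read 1, top X: go to q_0, push XX → (q_0, ε, XXX#)
All input consumed in state q_0 with stack XXX#.

XXX#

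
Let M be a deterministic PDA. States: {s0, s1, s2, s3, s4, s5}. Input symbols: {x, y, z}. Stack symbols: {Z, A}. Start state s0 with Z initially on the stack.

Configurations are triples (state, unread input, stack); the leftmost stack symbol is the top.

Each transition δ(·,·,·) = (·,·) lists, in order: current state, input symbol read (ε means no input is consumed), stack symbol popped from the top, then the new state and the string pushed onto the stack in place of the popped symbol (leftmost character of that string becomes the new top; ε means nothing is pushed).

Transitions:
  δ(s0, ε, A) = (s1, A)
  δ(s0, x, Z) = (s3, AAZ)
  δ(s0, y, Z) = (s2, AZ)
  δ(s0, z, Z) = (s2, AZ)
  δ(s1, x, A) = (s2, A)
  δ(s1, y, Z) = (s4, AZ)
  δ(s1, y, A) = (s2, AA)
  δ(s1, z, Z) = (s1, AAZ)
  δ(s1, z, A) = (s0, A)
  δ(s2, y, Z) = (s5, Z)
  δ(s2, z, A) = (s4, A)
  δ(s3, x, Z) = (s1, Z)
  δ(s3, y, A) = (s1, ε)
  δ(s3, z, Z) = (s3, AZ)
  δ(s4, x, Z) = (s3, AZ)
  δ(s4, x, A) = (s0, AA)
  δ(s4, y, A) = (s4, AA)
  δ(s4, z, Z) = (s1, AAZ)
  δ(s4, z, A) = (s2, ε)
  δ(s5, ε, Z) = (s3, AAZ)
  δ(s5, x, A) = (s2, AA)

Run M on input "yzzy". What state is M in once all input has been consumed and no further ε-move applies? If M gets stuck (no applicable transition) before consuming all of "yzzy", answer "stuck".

(s0, yzzy, Z) ⊢ (s2, zzy, AZ) ⊢ (s4, zy, AZ) ⊢ (s2, y, Z) ⊢ (s5, ε, Z) ⊢ (s3, ε, AAZ)
All input consumed; M is in state s3.

s3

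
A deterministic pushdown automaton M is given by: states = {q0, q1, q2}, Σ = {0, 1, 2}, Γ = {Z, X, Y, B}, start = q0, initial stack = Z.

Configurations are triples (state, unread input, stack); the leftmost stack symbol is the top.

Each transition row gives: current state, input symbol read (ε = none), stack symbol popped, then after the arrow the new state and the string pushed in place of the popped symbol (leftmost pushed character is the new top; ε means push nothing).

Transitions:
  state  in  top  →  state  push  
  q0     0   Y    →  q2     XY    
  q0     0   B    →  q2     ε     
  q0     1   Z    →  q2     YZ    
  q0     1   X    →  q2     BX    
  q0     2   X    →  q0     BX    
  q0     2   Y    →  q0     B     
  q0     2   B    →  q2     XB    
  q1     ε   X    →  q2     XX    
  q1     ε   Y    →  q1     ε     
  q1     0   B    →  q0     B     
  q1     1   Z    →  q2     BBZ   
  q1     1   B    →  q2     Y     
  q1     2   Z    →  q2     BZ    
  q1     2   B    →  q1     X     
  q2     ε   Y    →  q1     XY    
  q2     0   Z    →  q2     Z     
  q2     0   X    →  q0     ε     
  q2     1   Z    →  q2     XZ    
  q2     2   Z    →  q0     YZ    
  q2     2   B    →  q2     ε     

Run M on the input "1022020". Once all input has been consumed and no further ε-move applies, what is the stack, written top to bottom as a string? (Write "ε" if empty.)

(q0, 1022020, Z)
  read 1, top Z: go to q2, push YZ → (q2, 022020, YZ)
  ε-move, top Y: go to q1, push XY → (q1, 022020, XYZ)
  ε-move, top X: go to q2, push XX → (q2, 022020, XXYZ)
  read 0, top X: go to q0, push ε → (q0, 22020, XYZ)
  read 2, top X: go to q0, push BX → (q0, 2020, BXYZ)
  read 2, top B: go to q2, push XB → (q2, 020, XBXYZ)
  read 0, top X: go to q0, push ε → (q0, 20, BXYZ)
  read 2, top B: go to q2, push XB → (q2, 0, XBXYZ)
  read 0, top X: go to q0, push ε → (q0, ε, BXYZ)
All input consumed in state q0 with stack BXYZ.

BXYZ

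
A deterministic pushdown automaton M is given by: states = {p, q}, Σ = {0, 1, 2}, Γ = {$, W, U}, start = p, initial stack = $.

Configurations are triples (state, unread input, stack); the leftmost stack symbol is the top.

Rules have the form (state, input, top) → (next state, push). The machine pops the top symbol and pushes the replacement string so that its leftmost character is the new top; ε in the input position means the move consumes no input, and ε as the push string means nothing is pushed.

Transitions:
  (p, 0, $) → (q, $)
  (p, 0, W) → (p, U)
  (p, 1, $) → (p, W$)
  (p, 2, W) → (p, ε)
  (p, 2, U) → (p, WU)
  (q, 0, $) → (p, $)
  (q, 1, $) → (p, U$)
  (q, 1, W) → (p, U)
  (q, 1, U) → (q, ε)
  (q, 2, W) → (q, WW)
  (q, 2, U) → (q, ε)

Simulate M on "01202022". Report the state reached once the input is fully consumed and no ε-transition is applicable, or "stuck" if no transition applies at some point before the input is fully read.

p

(p, 01202022, $) ⊢ (q, 1202022, $) ⊢ (p, 202022, U$) ⊢ (p, 02022, WU$) ⊢ (p, 2022, UU$) ⊢ (p, 022, WUU$) ⊢ (p, 22, UUU$) ⊢ (p, 2, WUUU$) ⊢ (p, ε, UUU$)
All input consumed; M is in state p.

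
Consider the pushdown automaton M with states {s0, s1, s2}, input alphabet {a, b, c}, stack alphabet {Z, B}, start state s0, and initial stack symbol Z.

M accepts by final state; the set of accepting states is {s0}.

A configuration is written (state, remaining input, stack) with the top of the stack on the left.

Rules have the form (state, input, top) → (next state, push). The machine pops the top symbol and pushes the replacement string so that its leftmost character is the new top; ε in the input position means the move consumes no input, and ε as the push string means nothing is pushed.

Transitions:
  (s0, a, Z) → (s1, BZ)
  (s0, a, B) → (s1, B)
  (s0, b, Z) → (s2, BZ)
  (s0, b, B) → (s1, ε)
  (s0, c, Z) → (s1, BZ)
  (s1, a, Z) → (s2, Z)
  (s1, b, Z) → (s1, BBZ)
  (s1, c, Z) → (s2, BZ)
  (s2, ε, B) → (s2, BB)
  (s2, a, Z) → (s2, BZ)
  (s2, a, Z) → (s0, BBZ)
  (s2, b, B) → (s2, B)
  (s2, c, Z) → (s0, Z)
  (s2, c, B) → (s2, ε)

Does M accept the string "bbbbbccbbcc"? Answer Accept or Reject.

One accepting computation: (s0, bbbbbccbbcc, Z) ⊢ (s2, bbbbccbbcc, BZ) ⊢ (s2, bbbccbbcc, BZ) ⊢ (s2, bbccbbcc, BZ) ⊢ (s2, bccbbcc, BZ) ⊢ (s2, ccbbcc, BZ) ⊢ (s2, cbbcc, Z) ⊢ (s0, bbcc, Z) ⊢ (s2, bcc, BZ) ⊢ (s2, cc, BZ) ⊢ (s2, c, Z) ⊢ (s0, ε, Z)
All input consumed and state s0 ∈ F.

Accept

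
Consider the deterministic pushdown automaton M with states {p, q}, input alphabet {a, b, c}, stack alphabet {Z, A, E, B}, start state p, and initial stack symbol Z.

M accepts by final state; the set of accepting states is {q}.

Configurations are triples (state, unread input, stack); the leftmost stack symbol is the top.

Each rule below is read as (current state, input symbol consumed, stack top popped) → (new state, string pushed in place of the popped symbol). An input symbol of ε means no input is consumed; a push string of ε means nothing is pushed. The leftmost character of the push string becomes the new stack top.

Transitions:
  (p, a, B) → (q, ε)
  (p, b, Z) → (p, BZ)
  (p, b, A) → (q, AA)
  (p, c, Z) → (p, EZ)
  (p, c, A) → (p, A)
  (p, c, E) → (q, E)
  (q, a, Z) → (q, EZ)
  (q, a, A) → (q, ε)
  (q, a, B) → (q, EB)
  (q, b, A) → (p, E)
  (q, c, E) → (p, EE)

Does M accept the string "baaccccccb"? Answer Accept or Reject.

(p, baaccccccb, Z)
  read b, top Z: go to p, push BZ → (p, aaccccccb, BZ)
  read a, top B: go to q, push ε → (q, accccccb, Z)
  read a, top Z: go to q, push EZ → (q, ccccccb, EZ)
  read c, top E: go to p, push EE → (p, cccccb, EEZ)
  read c, top E: go to q, push E → (q, ccccb, EEZ)
  read c, top E: go to p, push EE → (p, cccb, EEEZ)
  read c, top E: go to q, push E → (q, ccb, EEEZ)
  read c, top E: go to p, push EE → (p, cb, EEEEZ)
  read c, top E: go to q, push E → (q, b, EEEEZ)
No transition applies at (q, b, EEEEZ); input not fully consumed.

Reject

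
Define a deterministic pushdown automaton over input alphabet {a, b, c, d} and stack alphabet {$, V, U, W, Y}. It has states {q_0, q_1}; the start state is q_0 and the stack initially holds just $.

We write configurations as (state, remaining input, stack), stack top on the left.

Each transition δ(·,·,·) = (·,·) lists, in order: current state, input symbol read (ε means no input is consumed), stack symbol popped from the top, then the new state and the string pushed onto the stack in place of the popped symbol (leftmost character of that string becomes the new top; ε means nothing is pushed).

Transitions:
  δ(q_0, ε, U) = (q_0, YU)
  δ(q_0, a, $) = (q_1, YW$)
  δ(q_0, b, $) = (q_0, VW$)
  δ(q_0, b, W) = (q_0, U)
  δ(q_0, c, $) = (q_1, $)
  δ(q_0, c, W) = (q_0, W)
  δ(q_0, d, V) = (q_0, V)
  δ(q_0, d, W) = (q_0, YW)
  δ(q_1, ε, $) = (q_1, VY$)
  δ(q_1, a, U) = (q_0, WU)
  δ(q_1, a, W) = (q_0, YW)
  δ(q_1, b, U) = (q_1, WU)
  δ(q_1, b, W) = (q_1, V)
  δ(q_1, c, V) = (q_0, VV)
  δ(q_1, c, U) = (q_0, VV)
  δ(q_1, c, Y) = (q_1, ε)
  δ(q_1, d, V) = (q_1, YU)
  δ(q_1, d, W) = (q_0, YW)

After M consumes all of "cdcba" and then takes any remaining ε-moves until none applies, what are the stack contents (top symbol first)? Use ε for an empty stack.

YWUY$

(q_0, cdcba, $)
  read c, top $: go to q_1, push $ → (q_1, dcba, $)
  ε-move, top $: go to q_1, push VY$ → (q_1, dcba, VY$)
  read d, top V: go to q_1, push YU → (q_1, cba, YUY$)
  read c, top Y: go to q_1, push ε → (q_1, ba, UY$)
  read b, top U: go to q_1, push WU → (q_1, a, WUY$)
  read a, top W: go to q_0, push YW → (q_0, ε, YWUY$)
All input consumed in state q_0 with stack YWUY$.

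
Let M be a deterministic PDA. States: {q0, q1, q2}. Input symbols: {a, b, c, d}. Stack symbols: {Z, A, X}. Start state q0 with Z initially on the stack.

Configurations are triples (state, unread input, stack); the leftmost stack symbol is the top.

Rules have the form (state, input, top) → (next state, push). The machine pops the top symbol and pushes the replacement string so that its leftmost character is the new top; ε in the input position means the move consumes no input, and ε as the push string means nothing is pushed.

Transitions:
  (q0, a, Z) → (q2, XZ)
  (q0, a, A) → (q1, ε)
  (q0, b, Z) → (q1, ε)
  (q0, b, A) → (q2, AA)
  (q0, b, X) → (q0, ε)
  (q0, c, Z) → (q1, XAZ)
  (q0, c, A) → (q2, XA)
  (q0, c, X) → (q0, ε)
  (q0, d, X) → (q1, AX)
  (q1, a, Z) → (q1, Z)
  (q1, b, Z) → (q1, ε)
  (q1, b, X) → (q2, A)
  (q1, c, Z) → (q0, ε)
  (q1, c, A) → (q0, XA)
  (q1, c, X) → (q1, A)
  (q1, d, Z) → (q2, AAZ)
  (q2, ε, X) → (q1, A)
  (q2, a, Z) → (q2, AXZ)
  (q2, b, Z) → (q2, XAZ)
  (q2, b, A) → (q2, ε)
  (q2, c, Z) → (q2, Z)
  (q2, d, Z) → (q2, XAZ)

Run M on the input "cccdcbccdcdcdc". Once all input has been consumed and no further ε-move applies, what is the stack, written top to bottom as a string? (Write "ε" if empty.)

(q0, cccdcbccdcdcdc, Z)
  read c, top Z: go to q1, push XAZ → (q1, ccdcbccdcdcdc, XAZ)
  read c, top X: go to q1, push A → (q1, cdcbccdcdcdc, AAZ)
  read c, top A: go to q0, push XA → (q0, dcbccdcdcdc, XAAZ)
  read d, top X: go to q1, push AX → (q1, cbccdcdcdc, AXAAZ)
  read c, top A: go to q0, push XA → (q0, bccdcdcdc, XAXAAZ)
  read b, top X: go to q0, push ε → (q0, ccdcdcdc, AXAAZ)
  read c, top A: go to q2, push XA → (q2, cdcdcdc, XAXAAZ)
  ε-move, top X: go to q1, push A → (q1, cdcdcdc, AAXAAZ)
  read c, top A: go to q0, push XA → (q0, dcdcdc, XAAXAAZ)
  read d, top X: go to q1, push AX → (q1, cdcdc, AXAAXAAZ)
  read c, top A: go to q0, push XA → (q0, dcdc, XAXAAXAAZ)
  read d, top X: go to q1, push AX → (q1, cdc, AXAXAAXAAZ)
  read c, top A: go to q0, push XA → (q0, dc, XAXAXAAXAAZ)
  read d, top X: go to q1, push AX → (q1, c, AXAXAXAAXAAZ)
  read c, top A: go to q0, push XA → (q0, ε, XAXAXAXAAXAAZ)
All input consumed in state q0 with stack XAXAXAXAAXAAZ.

XAXAXAXAAXAAZ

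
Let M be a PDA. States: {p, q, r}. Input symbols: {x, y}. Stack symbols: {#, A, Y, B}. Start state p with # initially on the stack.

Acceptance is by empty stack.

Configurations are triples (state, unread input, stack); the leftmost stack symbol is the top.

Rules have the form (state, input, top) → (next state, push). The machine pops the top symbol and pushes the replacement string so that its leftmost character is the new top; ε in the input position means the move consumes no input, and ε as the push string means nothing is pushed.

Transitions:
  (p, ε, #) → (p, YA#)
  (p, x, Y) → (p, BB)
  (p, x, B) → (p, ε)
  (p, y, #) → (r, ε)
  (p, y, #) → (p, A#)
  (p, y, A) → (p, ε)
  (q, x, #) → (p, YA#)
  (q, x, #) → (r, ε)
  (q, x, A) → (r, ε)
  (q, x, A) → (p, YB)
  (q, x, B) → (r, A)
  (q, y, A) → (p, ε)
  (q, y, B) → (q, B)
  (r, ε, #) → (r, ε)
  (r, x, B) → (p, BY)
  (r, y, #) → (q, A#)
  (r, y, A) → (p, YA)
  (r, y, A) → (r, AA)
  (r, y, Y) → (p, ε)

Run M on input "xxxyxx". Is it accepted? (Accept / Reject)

No computation consumes all input and empties the stack.

Reject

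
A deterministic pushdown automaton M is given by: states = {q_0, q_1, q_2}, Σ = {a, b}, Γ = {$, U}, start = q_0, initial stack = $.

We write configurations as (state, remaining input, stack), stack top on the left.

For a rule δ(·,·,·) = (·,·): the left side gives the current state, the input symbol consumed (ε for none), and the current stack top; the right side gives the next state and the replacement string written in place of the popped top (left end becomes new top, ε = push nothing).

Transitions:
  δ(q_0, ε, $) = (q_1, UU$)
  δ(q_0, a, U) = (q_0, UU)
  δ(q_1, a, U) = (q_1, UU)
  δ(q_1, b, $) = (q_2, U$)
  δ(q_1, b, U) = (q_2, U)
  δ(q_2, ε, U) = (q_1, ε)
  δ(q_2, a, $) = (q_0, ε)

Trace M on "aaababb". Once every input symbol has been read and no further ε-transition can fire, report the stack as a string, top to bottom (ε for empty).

(q_0, aaababb, $)
  ε-move, top $: go to q_1, push UU$ → (q_1, aaababb, UU$)
  read a, top U: go to q_1, push UU → (q_1, aababb, UUU$)
  read a, top U: go to q_1, push UU → (q_1, ababb, UUUU$)
  read a, top U: go to q_1, push UU → (q_1, babb, UUUUU$)
  read b, top U: go to q_2, push U → (q_2, abb, UUUUU$)
  ε-move, top U: go to q_1, push ε → (q_1, abb, UUUU$)
  read a, top U: go to q_1, push UU → (q_1, bb, UUUUU$)
  read b, top U: go to q_2, push U → (q_2, b, UUUUU$)
  ε-move, top U: go to q_1, push ε → (q_1, b, UUUU$)
  read b, top U: go to q_2, push U → (q_2, ε, UUUU$)
  ε-move, top U: go to q_1, push ε → (q_1, ε, UUU$)
All input consumed in state q_1 with stack UUU$.

UUU$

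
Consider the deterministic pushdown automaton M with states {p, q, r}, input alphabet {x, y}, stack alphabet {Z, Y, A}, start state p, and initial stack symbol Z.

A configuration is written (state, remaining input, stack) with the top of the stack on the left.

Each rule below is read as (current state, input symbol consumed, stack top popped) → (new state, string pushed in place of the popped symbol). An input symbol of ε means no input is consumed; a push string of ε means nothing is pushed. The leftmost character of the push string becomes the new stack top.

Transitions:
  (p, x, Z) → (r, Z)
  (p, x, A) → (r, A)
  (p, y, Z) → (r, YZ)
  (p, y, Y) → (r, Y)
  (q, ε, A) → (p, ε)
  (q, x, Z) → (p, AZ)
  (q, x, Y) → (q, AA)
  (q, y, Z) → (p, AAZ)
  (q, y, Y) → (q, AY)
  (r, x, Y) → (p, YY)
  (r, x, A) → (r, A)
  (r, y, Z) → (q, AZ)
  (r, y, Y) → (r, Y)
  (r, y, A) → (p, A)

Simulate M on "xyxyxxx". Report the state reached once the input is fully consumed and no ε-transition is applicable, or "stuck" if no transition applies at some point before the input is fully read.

(p, xyxyxxx, Z)
  read x, top Z: go to r, push Z → (r, yxyxxx, Z)
  read y, top Z: go to q, push AZ → (q, xyxxx, AZ)
  ε-move, top A: go to p, push ε → (p, xyxxx, Z)
  read x, top Z: go to r, push Z → (r, yxxx, Z)
  read y, top Z: go to q, push AZ → (q, xxx, AZ)
  ε-move, top A: go to p, push ε → (p, xxx, Z)
  read x, top Z: go to r, push Z → (r, xx, Z)
No transition for (r, x, top Z); M blocks with input xx remaining.

stuck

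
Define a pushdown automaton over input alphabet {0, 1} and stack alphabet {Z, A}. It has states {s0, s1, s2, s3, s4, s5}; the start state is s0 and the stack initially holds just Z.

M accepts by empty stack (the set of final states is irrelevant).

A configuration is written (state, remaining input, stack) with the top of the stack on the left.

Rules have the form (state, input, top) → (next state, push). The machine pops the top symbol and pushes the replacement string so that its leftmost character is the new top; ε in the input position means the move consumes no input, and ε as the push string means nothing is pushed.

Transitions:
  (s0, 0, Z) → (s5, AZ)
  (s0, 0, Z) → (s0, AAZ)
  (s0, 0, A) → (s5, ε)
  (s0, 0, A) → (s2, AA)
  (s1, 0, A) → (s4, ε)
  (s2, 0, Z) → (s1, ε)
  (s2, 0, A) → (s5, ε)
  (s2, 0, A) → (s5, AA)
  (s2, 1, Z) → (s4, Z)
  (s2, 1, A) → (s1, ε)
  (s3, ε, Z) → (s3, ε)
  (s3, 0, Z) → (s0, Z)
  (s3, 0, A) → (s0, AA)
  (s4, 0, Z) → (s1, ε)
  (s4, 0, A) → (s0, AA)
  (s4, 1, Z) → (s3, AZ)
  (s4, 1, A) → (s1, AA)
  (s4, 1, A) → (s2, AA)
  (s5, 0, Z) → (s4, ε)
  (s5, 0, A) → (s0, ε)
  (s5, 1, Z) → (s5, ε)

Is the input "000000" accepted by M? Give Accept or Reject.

Accept

One accepting computation: (s0, 000000, Z) ⊢ (s0, 00000, AAZ) ⊢ (s2, 0000, AAAZ) ⊢ (s5, 000, AAZ) ⊢ (s0, 00, AZ) ⊢ (s5, 0, Z) ⊢ (s4, ε, ε)
All input consumed and the stack is empty.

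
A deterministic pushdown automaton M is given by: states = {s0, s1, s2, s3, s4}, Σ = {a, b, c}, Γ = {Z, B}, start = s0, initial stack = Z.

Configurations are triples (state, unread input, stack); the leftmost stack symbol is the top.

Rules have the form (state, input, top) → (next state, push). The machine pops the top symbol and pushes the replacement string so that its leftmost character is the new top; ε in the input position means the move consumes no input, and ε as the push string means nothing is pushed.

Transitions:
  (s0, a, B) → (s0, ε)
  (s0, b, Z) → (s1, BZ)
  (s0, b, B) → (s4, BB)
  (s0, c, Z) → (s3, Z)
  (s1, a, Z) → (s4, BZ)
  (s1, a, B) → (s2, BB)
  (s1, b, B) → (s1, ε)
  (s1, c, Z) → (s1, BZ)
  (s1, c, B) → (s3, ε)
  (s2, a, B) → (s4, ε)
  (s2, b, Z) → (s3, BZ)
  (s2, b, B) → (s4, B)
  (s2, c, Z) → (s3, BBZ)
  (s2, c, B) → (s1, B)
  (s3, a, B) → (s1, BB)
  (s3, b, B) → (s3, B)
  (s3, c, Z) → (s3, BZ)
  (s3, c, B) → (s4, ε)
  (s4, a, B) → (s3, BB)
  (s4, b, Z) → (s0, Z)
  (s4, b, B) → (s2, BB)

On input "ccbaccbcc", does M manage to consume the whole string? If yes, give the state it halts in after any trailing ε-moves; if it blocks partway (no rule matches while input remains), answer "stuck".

(s0, ccbaccbcc, Z)
  read c, top Z: go to s3, push Z → (s3, cbaccbcc, Z)
  read c, top Z: go to s3, push BZ → (s3, baccbcc, BZ)
  read b, top B: go to s3, push B → (s3, accbcc, BZ)
  read a, top B: go to s1, push BB → (s1, ccbcc, BBZ)
  read c, top B: go to s3, push ε → (s3, cbcc, BZ)
  read c, top B: go to s4, push ε → (s4, bcc, Z)
  read b, top Z: go to s0, push Z → (s0, cc, Z)
  read c, top Z: go to s3, push Z → (s3, c, Z)
  read c, top Z: go to s3, push BZ → (s3, ε, BZ)
All input consumed; M is in state s3.

s3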